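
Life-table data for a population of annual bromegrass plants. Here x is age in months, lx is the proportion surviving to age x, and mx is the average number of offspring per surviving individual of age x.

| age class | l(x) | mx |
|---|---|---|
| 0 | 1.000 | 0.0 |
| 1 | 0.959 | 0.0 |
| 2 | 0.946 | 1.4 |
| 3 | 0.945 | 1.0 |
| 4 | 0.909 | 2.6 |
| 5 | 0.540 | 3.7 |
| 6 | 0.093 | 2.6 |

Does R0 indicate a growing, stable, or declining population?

R0 = Σ lx·mx = 0 + 0 + 1.3244 + 0.945 + 2.3634 + 1.998 + 0.2418 = 6.8726
R0 > 1, so the population is growing.

growing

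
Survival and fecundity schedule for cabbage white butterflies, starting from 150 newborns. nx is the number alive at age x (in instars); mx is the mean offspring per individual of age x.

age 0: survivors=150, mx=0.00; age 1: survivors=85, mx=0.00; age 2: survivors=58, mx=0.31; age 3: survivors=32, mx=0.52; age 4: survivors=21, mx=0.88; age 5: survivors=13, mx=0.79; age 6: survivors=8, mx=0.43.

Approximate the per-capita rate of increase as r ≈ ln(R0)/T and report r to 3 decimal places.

lx = nx/n0 = nx/150: 1, 0.56667…, 0.38667…, 0.21333…, 0.14, 0.08667…, 0.05333…
R0 = Σ lx·mx = 0 + 0 + 0.11987… + 0.11093… + 0.1232 + 0.06847… + 0.02293… = 0.4454…
Σ x·lx·mx = 1.545267…; T = 1.545267…/0.4454… = 3.46939…
r ≈ ln(R0)/T = ln(0.4454…)/3.46939… = -0.23312… → -0.233

-0.233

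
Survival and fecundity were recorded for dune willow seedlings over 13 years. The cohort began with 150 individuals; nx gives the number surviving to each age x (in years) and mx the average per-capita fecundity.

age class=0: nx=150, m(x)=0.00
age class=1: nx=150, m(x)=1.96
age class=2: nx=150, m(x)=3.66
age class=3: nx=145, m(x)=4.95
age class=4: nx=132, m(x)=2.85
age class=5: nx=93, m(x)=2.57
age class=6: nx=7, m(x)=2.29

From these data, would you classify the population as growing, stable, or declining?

lx = nx/n0 = nx/150: 1, 1, 1, 0.96667…, 0.88, 0.62, 0.04667…
R0 = Σ lx·mx = 0 + 1.96 + 3.66 + 4.785… + 2.508 + 1.5934 + 0.106867… = 14.613267…
R0 > 1, so the population is growing.

growing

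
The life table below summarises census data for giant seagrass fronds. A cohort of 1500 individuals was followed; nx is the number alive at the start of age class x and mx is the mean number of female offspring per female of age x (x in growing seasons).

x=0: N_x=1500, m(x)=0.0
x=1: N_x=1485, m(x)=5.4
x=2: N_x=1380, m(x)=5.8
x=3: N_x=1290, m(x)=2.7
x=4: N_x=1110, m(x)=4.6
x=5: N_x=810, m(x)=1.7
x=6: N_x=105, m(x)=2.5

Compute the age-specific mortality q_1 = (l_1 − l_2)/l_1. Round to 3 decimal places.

lx = nx/n0 = nx/1500: 1, 0.99, 0.92, 0.86, 0.74, 0.54, 0.07
q_1 = (l_1 − l_2) / l_1 = (0.99 − 0.92) / 0.99
     = 0.07 / 0.99 = 0.070707… → 0.071

0.071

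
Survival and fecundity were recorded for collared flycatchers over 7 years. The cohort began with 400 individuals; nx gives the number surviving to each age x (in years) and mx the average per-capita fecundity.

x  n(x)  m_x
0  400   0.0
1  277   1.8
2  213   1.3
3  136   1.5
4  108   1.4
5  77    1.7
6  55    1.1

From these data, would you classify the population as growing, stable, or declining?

lx = nx/n0 = nx/400: 1, 0.6925, 0.5325, 0.34, 0.27, 0.1925, 0.1375
R0 = Σ lx·mx = 0 + 1.2465 + 0.69225 + 0.51 + 0.378 + 0.32725 + 0.15125 = 3.30525
R0 > 1, so the population is growing.

growing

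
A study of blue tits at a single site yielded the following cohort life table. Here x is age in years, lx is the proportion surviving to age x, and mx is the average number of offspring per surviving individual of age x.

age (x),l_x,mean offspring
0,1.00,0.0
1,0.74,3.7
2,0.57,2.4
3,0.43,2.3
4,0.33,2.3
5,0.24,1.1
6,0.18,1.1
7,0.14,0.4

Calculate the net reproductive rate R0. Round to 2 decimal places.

6.37

lx·mx by age: 0, 2.738, 1.368, 0.989, 0.759, 0.264, 0.198, 0.056
R0 = Σ lx·mx = 6.372 → 6.37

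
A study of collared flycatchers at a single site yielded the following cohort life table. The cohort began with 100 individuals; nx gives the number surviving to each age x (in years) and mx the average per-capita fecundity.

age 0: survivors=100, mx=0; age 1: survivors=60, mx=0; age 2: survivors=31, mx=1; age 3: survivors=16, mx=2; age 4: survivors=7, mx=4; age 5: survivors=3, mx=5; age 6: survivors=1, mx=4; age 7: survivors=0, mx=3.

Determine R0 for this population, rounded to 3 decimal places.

lx = nx/n0 = nx/100: 1, 0.6, 0.31, 0.16, 0.07, 0.03, 0.01, 0
lx·mx by age: 0, 0, 0.31, 0.32, 0.28, 0.15, 0.04, 0
R0 = Σ lx·mx = 1.1 → 1.100

1.100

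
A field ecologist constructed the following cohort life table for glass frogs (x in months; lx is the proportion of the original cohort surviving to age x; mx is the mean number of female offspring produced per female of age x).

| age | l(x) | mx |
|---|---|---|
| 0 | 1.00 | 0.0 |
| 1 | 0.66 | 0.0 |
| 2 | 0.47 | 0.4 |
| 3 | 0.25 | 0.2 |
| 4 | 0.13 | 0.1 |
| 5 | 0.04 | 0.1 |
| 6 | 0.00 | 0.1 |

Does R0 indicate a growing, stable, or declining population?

declining

R0 = Σ lx·mx = 0 + 0 + 0.188 + 0.05 + 0.013 + 0.004 + 0 = 0.255
R0 < 1, so the population is declining.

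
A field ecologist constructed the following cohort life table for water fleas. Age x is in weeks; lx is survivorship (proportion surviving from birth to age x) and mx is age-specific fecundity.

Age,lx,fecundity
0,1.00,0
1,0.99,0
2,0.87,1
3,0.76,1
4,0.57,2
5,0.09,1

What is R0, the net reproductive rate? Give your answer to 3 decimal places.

2.860

lx·mx by age: 0, 0, 0.87, 0.76, 1.14, 0.09
R0 = Σ lx·mx = 2.86 → 2.860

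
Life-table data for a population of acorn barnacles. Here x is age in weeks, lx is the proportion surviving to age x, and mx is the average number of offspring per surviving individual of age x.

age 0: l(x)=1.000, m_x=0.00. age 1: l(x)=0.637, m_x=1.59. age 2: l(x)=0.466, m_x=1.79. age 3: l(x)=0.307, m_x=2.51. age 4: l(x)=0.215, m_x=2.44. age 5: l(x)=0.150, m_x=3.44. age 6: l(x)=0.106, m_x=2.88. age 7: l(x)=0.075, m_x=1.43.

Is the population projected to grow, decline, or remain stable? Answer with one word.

growing

R0 = Σ lx·mx = 0 + 1.01283 + 0.83414 + 0.77057 + 0.5246 + 0.516 + 0.30528 + 0.10725 = 4.07067
R0 > 1, so the population is growing.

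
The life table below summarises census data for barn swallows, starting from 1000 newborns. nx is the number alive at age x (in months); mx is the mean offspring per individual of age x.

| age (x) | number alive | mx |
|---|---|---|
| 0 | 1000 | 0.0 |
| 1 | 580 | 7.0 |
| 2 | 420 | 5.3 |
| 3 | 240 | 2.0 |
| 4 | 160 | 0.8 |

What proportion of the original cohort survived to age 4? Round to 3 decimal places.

l_4 = n_4/n_0 = 160/1000 = 0.16 → 0.160

0.160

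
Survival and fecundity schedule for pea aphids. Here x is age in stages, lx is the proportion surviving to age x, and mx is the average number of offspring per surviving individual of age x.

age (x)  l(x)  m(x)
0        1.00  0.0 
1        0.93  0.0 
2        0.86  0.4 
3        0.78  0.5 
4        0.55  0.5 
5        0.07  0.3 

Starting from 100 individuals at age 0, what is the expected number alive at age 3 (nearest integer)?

78

Expected survivors = N0 · l_3 = 100 × 0.78 = 78 → 78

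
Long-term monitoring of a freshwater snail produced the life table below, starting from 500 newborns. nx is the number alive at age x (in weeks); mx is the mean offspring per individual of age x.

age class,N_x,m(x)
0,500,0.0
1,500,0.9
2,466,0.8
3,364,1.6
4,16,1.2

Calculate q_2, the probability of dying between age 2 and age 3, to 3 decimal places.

lx = nx/n0 = nx/500: 1, 1, 0.932, 0.728, 0.032
q_2 = (l_2 − l_3) / l_2 = (0.932 − 0.728) / 0.932
     = 0.204 / 0.932 = 0.218884… → 0.219

0.219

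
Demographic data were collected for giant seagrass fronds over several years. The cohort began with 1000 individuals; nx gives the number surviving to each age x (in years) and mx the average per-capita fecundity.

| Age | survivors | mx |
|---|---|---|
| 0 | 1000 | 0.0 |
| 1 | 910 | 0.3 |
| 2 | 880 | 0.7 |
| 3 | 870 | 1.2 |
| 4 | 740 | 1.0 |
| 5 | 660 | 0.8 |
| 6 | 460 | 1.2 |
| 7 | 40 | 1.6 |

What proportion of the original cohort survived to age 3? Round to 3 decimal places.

0.870

l_3 = n_3/n_0 = 870/1000 = 0.87 → 0.870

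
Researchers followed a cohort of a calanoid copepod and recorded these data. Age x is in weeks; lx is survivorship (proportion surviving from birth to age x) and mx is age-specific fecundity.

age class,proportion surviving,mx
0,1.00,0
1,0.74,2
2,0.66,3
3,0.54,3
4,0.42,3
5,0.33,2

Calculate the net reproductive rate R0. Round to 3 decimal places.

lx·mx by age: 0, 1.48, 1.98, 1.62, 1.26, 0.66
R0 = Σ lx·mx = 7 → 7.000

7.000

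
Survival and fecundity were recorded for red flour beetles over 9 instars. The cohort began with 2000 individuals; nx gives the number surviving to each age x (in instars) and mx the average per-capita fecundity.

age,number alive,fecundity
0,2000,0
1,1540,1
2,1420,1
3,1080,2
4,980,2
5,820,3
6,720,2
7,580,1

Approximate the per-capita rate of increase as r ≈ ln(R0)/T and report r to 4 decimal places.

lx = nx/n0 = nx/2000: 1, 0.77, 0.71, 0.54, 0.49, 0.41, 0.36, 0.29
R0 = Σ lx·mx = 0 + 0.77 + 0.71 + 1.08 + 0.98 + 1.23 + 0.72 + 0.29 = 5.78
Σ x·lx·mx = 21.85; T = 21.85/5.78 = 3.78028…
r ≈ ln(R0)/T = ln(5.78)/3.78028… = 0.464094… → 0.4641

0.4641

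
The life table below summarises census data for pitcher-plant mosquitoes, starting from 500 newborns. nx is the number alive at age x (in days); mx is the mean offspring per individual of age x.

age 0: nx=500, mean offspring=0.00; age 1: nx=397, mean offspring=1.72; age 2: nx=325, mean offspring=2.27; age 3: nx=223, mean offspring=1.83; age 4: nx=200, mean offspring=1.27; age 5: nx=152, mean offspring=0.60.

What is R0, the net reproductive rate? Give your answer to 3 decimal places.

4.348

lx = nx/n0 = nx/500: 1, 0.794, 0.65, 0.446, 0.4, 0.304
lx·mx by age: 0, 1.36568, 1.4755, 0.81618, 0.508, 0.1824
R0 = Σ lx·mx = 4.34776 → 4.348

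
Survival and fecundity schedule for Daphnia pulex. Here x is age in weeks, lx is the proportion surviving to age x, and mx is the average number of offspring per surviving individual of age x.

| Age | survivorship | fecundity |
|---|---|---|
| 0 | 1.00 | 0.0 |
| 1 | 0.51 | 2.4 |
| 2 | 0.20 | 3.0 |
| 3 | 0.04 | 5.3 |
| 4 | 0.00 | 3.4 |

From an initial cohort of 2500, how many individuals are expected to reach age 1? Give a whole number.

Expected survivors = N0 · l_1 = 2500 × 0.51 = 1275 → 1275

1275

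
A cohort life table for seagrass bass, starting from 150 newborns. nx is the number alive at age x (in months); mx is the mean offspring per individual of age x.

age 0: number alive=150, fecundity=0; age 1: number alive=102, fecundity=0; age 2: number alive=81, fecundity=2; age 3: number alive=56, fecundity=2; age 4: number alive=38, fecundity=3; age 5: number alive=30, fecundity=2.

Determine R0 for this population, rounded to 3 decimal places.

2.987

lx = nx/n0 = nx/150: 1, 0.68, 0.54, 0.37333…, 0.25333…, 0.2
lx·mx by age: 0, 0, 1.08, 0.746667…, 0.76…, 0.4
R0 = Σ lx·mx = 2.986667… → 2.987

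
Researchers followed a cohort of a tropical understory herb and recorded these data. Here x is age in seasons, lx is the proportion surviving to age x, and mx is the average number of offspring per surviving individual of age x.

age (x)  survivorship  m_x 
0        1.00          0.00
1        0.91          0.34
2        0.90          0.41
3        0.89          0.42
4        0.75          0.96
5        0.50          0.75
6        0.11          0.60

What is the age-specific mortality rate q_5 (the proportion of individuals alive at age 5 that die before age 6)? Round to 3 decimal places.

q_5 = (l_5 − l_6) / l_5 = (0.5 − 0.11) / 0.5
     = 0.39 / 0.5 = 0.78 → 0.780

0.780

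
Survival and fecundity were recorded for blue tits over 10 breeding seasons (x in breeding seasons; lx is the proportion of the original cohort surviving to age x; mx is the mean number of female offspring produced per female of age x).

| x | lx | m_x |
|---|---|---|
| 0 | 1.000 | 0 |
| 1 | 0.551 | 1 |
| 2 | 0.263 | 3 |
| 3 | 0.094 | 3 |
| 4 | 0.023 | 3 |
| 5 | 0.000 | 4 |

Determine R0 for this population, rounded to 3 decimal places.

lx·mx by age: 0, 0.551, 0.789, 0.282, 0.069, 0
R0 = Σ lx·mx = 1.691 → 1.691

1.691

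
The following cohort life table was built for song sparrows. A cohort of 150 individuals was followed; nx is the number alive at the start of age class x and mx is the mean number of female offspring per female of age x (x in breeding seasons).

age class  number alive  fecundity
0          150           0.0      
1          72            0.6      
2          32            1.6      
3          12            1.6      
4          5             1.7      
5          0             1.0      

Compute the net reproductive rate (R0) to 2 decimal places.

0.81

lx = nx/n0 = nx/150: 1, 0.48, 0.21333…, 0.08, 0.03333…, 0
lx·mx by age: 0, 0.288, 0.341333…, 0.128, 0.056667…, 0
R0 = Σ lx·mx = 0.814… → 0.81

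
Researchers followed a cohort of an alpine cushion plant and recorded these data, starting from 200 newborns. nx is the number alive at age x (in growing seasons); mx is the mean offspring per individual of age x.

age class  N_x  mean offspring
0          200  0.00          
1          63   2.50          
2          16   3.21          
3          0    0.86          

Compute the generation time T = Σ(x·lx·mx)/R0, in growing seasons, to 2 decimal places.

lx = nx/n0 = nx/200: 1, 0.315, 0.08, 0
lx·mx: 0, 0.7875, 0.2568, 0 → R0 = 1.0443
x·lx·mx: 0, 0.7875, 0.5136, 0 → Σ = 1.3011
T = 1.3011 / 1.0443 = 1.245906… → 1.25

1.25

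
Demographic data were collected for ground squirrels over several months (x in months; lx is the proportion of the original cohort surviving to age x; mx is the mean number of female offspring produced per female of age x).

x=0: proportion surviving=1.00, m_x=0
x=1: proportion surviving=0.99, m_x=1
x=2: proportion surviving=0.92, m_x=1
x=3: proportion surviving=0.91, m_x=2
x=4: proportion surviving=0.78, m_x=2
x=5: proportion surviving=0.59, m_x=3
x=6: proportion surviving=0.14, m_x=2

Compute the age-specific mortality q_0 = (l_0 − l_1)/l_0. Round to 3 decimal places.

0.010

q_0 = (l_0 − l_1) / l_0 = (1 − 0.99) / 1
     = 0.01 / 1 = 0.01 → 0.010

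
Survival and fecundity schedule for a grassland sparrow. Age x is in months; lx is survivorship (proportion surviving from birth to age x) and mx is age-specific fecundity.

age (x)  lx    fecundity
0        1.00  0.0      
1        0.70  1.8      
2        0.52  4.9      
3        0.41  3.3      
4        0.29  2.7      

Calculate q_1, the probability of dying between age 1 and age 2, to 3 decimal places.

0.257

q_1 = (l_1 − l_2) / l_1 = (0.7 − 0.52) / 0.7
     = 0.18 / 0.7 = 0.257143… → 0.257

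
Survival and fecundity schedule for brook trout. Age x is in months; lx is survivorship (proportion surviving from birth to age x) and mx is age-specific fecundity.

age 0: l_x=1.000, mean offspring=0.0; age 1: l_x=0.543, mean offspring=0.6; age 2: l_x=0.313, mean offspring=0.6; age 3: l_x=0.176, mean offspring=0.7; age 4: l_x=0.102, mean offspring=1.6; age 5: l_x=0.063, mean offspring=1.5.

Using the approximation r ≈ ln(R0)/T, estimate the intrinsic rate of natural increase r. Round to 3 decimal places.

-0.045

R0 = Σ lx·mx = 0 + 0.3258 + 0.1878 + 0.1232 + 0.1632 + 0.0945 = 0.8945
Σ x·lx·mx = 2.1963; T = 2.1963/0.8945 = 2.45534…
r ≈ ln(R0)/T = ln(0.8945)/2.45534… = -0.04541… → -0.045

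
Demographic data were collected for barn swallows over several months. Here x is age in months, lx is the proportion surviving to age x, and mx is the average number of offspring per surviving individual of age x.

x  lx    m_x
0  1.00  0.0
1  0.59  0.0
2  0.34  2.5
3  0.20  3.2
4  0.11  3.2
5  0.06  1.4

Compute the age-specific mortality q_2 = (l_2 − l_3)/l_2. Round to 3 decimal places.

0.412

q_2 = (l_2 − l_3) / l_2 = (0.34 − 0.2) / 0.34
     = 0.14 / 0.34 = 0.411765… → 0.412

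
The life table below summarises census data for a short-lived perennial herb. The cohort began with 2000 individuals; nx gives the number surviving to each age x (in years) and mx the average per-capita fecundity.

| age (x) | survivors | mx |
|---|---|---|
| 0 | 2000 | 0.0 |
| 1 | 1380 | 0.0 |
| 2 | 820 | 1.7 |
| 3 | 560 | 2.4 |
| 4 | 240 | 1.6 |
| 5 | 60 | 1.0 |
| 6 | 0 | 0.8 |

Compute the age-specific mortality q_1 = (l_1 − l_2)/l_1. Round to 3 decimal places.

lx = nx/n0 = nx/2000: 1, 0.69, 0.41, 0.28, 0.12, 0.03, 0
q_1 = (l_1 − l_2) / l_1 = (0.69 − 0.41) / 0.69
     = 0.28 / 0.69 = 0.405797… → 0.406

0.406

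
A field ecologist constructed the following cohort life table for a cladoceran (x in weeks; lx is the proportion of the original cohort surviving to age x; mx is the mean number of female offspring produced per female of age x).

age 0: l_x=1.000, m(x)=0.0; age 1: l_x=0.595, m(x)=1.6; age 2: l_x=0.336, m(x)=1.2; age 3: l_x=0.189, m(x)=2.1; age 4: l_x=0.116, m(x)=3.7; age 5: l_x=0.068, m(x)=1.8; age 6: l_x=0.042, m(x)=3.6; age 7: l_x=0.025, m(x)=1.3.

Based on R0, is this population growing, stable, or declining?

R0 = Σ lx·mx = 0 + 0.952 + 0.4032 + 0.3969 + 0.4292 + 0.1224 + 0.1512 + 0.0325 = 2.4874
R0 > 1, so the population is growing.

growing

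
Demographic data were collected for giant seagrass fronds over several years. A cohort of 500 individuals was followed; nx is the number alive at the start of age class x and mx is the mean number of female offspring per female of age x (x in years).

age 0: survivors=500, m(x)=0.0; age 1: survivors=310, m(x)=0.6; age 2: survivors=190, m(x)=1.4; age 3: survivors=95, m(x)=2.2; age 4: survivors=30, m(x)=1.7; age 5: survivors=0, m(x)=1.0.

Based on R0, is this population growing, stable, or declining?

lx = nx/n0 = nx/500: 1, 0.62, 0.38, 0.19, 0.06, 0
R0 = Σ lx·mx = 0 + 0.372 + 0.532 + 0.418 + 0.102 + 0 = 1.424
R0 > 1, so the population is growing.

growing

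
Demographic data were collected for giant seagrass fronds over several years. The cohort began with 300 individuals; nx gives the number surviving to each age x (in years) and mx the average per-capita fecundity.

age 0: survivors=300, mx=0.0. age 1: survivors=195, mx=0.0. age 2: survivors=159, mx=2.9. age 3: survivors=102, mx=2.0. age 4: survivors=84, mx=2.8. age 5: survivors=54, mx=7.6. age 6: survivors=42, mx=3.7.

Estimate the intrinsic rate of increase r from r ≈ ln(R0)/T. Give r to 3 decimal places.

0.426

lx = nx/n0 = nx/300: 1, 0.65, 0.53, 0.34, 0.28, 0.18, 0.14
R0 = Σ lx·mx = 0 + 0 + 1.537 + 0.68 + 0.784 + 1.368 + 0.518 = 4.887
Σ x·lx·mx = 18.198; T = 18.198/4.887 = 3.72376…
r ≈ ln(R0)/T = ln(4.887)/3.72376… = 0.42607… → 0.426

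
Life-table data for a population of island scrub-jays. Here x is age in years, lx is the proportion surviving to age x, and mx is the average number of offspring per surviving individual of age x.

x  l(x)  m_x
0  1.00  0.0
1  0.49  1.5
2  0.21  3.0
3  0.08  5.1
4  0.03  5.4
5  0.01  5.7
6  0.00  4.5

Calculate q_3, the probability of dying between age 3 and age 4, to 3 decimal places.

q_3 = (l_3 − l_4) / l_3 = (0.08 − 0.03) / 0.08
     = 0.05 / 0.08 = 0.625 → 0.625

0.625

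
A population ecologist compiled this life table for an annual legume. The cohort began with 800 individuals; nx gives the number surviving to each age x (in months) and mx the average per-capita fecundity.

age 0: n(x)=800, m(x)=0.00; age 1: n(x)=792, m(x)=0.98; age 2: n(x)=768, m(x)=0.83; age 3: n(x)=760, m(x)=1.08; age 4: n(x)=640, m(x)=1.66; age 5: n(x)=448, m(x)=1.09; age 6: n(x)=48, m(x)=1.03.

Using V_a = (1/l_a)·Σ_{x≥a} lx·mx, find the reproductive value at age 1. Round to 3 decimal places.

lx = nx/n0 = nx/800: 1, 0.99, 0.96, 0.95, 0.8, 0.56, 0.06
lx·mx for x ≥ 1: 0.9702, 0.7968, 1.026, 1.328, 0.6104, 0.0618 → sum = 4.7932
V_1 = 4.7932 / l_1 = 4.7932 / 0.99 = 4.841616… → 4.842

4.842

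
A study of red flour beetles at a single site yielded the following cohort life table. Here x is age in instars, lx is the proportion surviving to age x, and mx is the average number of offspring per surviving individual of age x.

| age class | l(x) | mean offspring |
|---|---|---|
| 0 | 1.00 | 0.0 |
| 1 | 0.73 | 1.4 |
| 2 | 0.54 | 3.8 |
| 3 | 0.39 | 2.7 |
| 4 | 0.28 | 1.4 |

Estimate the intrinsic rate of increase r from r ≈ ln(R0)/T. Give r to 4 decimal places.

0.6918

R0 = Σ lx·mx = 0 + 1.022 + 2.052 + 1.053 + 0.392 = 4.519
Σ x·lx·mx = 9.853; T = 9.853/4.519 = 2.18035…
r ≈ ln(R0)/T = ln(4.519)/2.18035… = 0.691766… → 0.6918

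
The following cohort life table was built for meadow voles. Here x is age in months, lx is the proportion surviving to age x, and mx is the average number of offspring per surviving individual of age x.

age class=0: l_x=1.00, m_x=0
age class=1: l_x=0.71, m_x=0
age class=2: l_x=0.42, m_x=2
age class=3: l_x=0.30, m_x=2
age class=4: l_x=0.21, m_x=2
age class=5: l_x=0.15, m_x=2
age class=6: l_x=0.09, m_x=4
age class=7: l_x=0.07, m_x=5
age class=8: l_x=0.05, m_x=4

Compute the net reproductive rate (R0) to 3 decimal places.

lx·mx by age: 0, 0, 0.84, 0.6, 0.42, 0.3, 0.36, 0.35, 0.2
R0 = Σ lx·mx = 3.07 → 3.070

3.070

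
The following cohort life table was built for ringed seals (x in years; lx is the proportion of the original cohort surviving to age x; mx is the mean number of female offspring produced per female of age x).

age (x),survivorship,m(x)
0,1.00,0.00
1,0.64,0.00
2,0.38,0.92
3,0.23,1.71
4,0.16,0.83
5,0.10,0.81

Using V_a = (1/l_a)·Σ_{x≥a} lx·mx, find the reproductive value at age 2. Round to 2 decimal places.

2.52

lx·mx for x ≥ 2: 0.3496, 0.3933, 0.1328, 0.081 → sum = 0.9567
V_2 = 0.9567 / l_2 = 0.9567 / 0.38 = 2.517632… → 2.52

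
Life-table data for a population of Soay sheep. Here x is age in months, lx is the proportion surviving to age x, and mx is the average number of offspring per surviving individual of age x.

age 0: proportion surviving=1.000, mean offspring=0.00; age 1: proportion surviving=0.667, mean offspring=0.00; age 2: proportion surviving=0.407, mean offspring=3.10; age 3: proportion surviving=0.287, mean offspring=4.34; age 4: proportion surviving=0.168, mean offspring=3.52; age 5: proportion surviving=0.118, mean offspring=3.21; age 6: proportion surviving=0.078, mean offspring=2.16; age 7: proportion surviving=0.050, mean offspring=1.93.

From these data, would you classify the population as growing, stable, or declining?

growing

R0 = Σ lx·mx = 0 + 0 + 1.2617 + 1.24558 + 0.59136 + 0.37878 + 0.16848 + 0.0965 = 3.7424
R0 > 1, so the population is growing.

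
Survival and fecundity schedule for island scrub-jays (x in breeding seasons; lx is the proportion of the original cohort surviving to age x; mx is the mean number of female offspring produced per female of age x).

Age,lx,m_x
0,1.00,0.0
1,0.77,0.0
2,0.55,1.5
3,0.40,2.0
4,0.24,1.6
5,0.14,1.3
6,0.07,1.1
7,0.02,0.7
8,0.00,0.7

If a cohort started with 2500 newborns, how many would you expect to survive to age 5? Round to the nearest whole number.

350

Expected survivors = N0 · l_5 = 2500 × 0.14 = 350 → 350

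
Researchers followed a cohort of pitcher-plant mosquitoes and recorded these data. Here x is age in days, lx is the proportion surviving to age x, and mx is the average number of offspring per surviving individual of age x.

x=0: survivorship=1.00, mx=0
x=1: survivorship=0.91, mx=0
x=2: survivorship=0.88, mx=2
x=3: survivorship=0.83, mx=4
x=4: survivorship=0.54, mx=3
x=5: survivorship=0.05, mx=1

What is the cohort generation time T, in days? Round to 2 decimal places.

2.99

lx·mx: 0, 0, 1.76, 3.32, 1.62, 0.05 → R0 = 6.75
x·lx·mx: 0, 0, 3.52, 9.96, 6.48, 0.25 → Σ = 20.21
T = 20.21 / 6.75 = 2.994074… → 2.99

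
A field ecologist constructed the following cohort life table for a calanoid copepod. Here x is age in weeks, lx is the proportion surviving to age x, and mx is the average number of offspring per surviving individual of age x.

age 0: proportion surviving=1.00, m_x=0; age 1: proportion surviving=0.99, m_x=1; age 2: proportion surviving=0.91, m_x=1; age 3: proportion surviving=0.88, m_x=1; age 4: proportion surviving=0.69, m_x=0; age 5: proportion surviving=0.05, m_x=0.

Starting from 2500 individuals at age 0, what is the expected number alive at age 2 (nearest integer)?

2275

Expected survivors = N0 · l_2 = 2500 × 0.91 = 2275 → 2275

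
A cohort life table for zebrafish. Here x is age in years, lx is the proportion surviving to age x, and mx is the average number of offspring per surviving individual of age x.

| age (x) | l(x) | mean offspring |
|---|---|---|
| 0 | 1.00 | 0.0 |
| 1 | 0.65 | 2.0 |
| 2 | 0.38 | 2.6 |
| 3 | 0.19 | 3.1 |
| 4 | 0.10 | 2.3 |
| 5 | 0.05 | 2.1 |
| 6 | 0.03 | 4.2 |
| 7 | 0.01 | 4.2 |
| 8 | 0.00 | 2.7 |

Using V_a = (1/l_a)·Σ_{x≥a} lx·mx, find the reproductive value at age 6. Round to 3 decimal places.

lx·mx for x ≥ 6: 0.126, 0.042, 0 → sum = 0.168
V_6 = 0.168 / l_6 = 0.168 / 0.03 = 5.6 → 5.600

5.600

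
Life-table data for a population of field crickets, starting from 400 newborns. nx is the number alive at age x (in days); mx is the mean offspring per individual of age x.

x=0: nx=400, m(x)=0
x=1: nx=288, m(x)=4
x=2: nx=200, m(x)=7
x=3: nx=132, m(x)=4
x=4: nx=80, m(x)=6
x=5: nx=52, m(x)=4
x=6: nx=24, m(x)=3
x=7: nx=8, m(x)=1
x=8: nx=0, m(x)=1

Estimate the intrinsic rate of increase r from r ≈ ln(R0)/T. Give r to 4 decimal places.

0.9696

lx = nx/n0 = nx/400: 1, 0.72, 0.5, 0.33, 0.2, 0.13, 0.06, 0.02, 0
R0 = Σ lx·mx = 0 + 2.88 + 3.5 + 1.32 + 1.2 + 0.52 + 0.18 + 0.02 + 0 = 9.62
Σ x·lx·mx = 22.46; T = 22.46/9.62 = 2.33472…
r ≈ ln(R0)/T = ln(9.62)/2.33472… = 0.969643… → 0.9696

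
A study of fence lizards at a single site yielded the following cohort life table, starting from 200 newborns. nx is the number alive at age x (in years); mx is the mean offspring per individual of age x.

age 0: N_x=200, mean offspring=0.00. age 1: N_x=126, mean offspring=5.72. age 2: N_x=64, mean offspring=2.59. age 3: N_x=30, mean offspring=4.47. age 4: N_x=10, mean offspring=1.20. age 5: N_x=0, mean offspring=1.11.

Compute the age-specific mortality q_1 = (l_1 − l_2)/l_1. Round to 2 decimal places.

lx = nx/n0 = nx/200: 1, 0.63, 0.32, 0.15, 0.05, 0
q_1 = (l_1 − l_2) / l_1 = (0.63 − 0.32) / 0.63
     = 0.31 / 0.63 = 0.492063… → 0.49

0.49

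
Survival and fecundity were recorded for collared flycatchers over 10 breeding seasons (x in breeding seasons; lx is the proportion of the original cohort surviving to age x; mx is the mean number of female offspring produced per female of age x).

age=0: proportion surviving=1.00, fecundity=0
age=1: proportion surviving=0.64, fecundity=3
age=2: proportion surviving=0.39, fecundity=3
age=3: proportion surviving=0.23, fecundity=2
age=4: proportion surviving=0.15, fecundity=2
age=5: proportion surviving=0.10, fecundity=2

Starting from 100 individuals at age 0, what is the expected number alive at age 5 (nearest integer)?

10

Expected survivors = N0 · l_5 = 100 × 0.10 = 10 → 10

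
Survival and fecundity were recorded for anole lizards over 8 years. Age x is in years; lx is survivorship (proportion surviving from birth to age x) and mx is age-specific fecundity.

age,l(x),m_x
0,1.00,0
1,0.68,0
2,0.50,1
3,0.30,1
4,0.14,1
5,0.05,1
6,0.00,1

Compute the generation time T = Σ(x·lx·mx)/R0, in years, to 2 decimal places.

2.74

lx·mx: 0, 0, 0.5, 0.3, 0.14, 0.05, 0 → R0 = 0.99
x·lx·mx: 0, 0, 1, 0.9, 0.56, 0.25, 0 → Σ = 2.71
T = 2.71 / 0.99 = 2.737374… → 2.74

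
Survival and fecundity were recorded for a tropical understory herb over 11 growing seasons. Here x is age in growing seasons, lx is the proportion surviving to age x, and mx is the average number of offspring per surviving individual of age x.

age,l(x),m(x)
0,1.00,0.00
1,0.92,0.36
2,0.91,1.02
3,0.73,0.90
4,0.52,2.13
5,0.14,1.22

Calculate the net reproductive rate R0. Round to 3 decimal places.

3.195

lx·mx by age: 0, 0.3312, 0.9282, 0.657, 1.1076, 0.1708
R0 = Σ lx·mx = 3.1948 → 3.195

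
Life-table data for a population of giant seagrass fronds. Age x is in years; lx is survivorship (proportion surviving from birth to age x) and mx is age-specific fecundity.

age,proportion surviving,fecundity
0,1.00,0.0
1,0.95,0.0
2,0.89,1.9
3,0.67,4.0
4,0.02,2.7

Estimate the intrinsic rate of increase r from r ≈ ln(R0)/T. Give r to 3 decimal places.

0.565

R0 = Σ lx·mx = 0 + 0 + 1.691 + 2.68 + 0.054 = 4.425
Σ x·lx·mx = 11.638; T = 11.638/4.425 = 2.63006…
r ≈ ln(R0)/T = ln(4.425)/2.63006… = 0.56549… → 0.565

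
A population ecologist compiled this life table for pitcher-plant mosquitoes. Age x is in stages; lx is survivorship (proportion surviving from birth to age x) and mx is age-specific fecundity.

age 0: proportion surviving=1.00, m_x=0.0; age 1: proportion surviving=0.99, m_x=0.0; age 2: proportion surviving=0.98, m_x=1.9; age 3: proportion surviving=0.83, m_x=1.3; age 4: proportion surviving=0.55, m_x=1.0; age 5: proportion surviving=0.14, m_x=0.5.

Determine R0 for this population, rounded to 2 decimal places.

lx·mx by age: 0, 0, 1.862, 1.079, 0.55, 0.07
R0 = Σ lx·mx = 3.561 → 3.56

3.56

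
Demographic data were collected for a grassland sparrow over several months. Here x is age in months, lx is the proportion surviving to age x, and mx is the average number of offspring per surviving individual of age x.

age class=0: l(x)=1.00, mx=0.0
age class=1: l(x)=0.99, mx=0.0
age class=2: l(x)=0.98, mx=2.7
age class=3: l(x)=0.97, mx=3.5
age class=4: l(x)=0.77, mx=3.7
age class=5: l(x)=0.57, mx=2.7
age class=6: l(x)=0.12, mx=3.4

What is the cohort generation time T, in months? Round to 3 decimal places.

lx·mx: 0, 0, 2.646, 3.395, 2.849, 1.539, 0.408 → R0 = 10.837
x·lx·mx: 0, 0, 5.292, 10.185, 11.396, 7.695, 2.448 → Σ = 37.016
T = 37.016 / 10.837 = 3.415705… → 3.416

3.416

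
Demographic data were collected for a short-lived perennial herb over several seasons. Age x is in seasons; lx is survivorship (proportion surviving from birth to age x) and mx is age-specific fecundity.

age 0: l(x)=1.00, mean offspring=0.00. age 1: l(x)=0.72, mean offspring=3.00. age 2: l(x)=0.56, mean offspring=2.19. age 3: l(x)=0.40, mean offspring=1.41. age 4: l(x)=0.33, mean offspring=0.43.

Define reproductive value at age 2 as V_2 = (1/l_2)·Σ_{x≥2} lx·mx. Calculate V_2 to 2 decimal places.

3.45

lx·mx for x ≥ 2: 1.2264, 0.564, 0.1419 → sum = 1.9323
V_2 = 1.9323 / l_2 = 1.9323 / 0.56 = 3.450536… → 3.45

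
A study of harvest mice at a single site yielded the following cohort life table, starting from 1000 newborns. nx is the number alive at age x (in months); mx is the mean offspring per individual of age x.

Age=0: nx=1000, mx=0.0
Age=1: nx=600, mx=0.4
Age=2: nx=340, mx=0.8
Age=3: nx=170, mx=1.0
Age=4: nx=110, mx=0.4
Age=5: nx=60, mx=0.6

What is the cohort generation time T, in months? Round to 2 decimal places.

lx = nx/n0 = nx/1000: 1, 0.6, 0.34, 0.17, 0.11, 0.06
lx·mx: 0, 0.24, 0.272, 0.17, 0.044, 0.036 → R0 = 0.762
x·lx·mx: 0, 0.24, 0.544, 0.51, 0.176, 0.18 → Σ = 1.65
T = 1.65 / 0.762 = 2.165354… → 2.17

2.17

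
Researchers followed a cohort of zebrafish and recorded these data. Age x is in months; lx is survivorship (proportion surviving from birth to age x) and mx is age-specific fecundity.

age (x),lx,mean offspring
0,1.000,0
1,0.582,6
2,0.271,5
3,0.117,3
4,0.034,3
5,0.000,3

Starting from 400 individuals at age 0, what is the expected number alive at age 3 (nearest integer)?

Expected survivors = N0 · l_3 = 400 × 0.117 = 46.8 → 47

47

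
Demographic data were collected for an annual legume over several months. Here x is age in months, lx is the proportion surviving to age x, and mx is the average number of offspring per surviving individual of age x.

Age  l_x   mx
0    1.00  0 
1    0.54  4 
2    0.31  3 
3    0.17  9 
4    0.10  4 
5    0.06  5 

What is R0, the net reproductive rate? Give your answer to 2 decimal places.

5.32

lx·mx by age: 0, 2.16, 0.93, 1.53, 0.4, 0.3
R0 = Σ lx·mx = 5.32 → 5.32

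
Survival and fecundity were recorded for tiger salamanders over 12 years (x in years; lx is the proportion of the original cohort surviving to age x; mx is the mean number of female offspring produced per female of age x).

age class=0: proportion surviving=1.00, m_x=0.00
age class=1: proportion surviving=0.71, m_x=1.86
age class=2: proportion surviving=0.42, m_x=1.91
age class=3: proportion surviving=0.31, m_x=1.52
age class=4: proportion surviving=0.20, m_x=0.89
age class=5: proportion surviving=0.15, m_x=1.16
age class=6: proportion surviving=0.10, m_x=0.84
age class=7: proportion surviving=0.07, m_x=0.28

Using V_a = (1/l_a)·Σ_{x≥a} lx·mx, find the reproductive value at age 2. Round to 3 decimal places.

lx·mx for x ≥ 2: 0.8022, 0.4712, 0.178, 0.174, 0.084, 0.0196 → sum = 1.729
V_2 = 1.729 / l_2 = 1.729 / 0.42 = 4.116667… → 4.117

4.117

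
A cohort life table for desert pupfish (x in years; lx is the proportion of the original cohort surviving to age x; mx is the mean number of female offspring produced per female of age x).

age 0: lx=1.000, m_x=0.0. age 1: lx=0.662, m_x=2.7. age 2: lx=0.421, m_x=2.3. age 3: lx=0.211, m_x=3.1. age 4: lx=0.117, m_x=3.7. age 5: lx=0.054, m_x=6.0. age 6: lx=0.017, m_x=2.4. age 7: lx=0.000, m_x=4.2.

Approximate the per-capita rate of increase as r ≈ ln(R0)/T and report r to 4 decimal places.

0.6513

R0 = Σ lx·mx = 0 + 1.7874 + 0.9683 + 0.6541 + 0.4329 + 0.324 + 0.0408 + 0 = 4.2075
Σ x·lx·mx = 9.2827; T = 9.2827/4.2075 = 2.20623…
r ≈ ln(R0)/T = ln(4.2075)/2.20623… = 0.651279… → 0.6513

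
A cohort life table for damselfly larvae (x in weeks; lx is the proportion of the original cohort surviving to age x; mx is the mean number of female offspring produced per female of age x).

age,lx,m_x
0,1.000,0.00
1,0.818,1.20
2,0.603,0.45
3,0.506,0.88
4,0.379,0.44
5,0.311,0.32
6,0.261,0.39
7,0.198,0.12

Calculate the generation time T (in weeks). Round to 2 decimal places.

lx·mx: 0, 0.9816, 0.27135, 0.44528, 0.16676, 0.09952, 0.10179, 0.02376 → R0 = 2.09006
x·lx·mx: 0, 0.9816, 0.5427, 1.33584, 0.66704, 0.4976, 0.61074, 0.16632 → Σ = 4.80184
T = 4.80184 / 2.09006 = 2.297465… → 2.30

2.30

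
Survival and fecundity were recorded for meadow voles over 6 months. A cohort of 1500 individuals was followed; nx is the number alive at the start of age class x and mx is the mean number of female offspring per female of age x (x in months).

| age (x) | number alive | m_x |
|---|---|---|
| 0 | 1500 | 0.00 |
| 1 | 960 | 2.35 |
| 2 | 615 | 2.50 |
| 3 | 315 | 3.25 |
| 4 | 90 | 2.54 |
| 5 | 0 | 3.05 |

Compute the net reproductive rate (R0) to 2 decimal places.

lx = nx/n0 = nx/1500: 1, 0.64, 0.41, 0.21, 0.06, 0
lx·mx by age: 0, 1.504, 1.025, 0.6825, 0.1524, 0
R0 = Σ lx·mx = 3.3639 → 3.36

3.36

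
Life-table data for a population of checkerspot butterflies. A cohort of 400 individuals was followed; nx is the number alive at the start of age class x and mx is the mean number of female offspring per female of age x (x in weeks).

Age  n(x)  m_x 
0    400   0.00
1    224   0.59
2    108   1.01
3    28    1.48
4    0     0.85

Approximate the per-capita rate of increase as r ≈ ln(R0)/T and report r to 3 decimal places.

-0.207

lx = nx/n0 = nx/400: 1, 0.56, 0.27, 0.07, 0
R0 = Σ lx·mx = 0 + 0.3304 + 0.2727 + 0.1036 + 0 = 0.7067
Σ x·lx·mx = 1.1866; T = 1.1866/0.7067 = 1.67907…
r ≈ ln(R0)/T = ln(0.7067)/1.67907… = -0.20675… → -0.207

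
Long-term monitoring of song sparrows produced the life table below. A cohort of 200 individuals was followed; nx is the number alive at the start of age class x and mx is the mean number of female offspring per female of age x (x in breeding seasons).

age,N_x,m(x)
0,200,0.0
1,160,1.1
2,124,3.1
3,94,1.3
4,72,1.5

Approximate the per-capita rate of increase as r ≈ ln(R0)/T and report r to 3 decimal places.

lx = nx/n0 = nx/200: 1, 0.8, 0.62, 0.47, 0.36
R0 = Σ lx·mx = 0 + 0.88 + 1.922 + 0.611 + 0.54 = 3.953
Σ x·lx·mx = 8.717; T = 8.717/3.953 = 2.20516…
r ≈ ln(R0)/T = ln(3.953)/2.20516… = 0.6233… → 0.623

0.623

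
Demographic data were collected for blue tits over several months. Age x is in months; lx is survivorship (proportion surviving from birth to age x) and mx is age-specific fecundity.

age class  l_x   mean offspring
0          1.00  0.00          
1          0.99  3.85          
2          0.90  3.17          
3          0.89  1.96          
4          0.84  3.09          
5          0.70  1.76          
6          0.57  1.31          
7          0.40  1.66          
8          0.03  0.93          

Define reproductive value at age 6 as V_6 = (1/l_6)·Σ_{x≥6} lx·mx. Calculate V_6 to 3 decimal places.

2.524

lx·mx for x ≥ 6: 0.7467, 0.664, 0.0279 → sum = 1.4386
V_6 = 1.4386 / l_6 = 1.4386 / 0.57 = 2.52386… → 2.524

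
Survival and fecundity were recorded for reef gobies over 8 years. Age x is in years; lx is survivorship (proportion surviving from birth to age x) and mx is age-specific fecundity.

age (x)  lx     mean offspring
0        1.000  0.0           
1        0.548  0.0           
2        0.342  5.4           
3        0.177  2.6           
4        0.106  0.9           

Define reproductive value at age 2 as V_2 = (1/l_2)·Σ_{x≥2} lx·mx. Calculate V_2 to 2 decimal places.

lx·mx for x ≥ 2: 1.8468, 0.4602, 0.0954 → sum = 2.4024
V_2 = 2.4024 / l_2 = 2.4024 / 0.342 = 7.024561… → 7.02

7.02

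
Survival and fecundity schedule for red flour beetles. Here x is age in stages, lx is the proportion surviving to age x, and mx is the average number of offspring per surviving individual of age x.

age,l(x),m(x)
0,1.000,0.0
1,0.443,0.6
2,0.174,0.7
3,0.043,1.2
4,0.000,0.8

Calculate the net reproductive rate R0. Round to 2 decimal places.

0.44

lx·mx by age: 0, 0.2658, 0.1218, 0.0516, 0
R0 = Σ lx·mx = 0.4392 → 0.44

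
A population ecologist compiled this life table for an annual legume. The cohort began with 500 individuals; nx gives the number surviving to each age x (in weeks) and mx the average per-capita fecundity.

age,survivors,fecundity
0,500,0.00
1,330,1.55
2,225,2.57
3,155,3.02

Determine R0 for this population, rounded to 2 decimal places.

lx = nx/n0 = nx/500: 1, 0.66, 0.45, 0.31
lx·mx by age: 0, 1.023, 1.1565, 0.9362
R0 = Σ lx·mx = 3.1157 → 3.12

3.12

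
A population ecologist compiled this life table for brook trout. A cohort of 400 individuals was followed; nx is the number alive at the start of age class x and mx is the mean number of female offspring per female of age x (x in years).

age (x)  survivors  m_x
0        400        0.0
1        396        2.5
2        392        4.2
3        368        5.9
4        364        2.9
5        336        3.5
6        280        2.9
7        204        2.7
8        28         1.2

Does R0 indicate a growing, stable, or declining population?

lx = nx/n0 = nx/400: 1, 0.99, 0.98, 0.92, 0.91, 0.84, 0.7, 0.51, 0.07
R0 = Σ lx·mx = 0 + 2.475 + 4.116 + 5.428 + 2.639 + 2.94 + 2.03 + 1.377 + 0.084 = 21.089
R0 > 1, so the population is growing.

growing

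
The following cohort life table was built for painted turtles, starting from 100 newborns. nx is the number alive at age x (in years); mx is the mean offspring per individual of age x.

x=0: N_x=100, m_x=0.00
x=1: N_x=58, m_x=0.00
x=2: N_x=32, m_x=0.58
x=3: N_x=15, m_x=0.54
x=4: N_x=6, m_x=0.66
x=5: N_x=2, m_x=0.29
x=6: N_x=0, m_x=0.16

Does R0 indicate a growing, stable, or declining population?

declining

lx = nx/n0 = nx/100: 1, 0.58, 0.32, 0.15, 0.06, 0.02, 0
R0 = Σ lx·mx = 0 + 0 + 0.1856 + 0.081 + 0.0396 + 0.0058 + 0 = 0.312
R0 < 1, so the population is declining.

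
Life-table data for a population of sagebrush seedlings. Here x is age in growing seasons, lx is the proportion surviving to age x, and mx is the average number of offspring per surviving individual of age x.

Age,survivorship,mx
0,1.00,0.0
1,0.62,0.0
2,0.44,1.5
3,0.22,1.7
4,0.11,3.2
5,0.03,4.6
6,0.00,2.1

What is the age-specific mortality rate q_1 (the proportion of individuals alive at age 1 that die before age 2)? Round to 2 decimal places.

0.29

q_1 = (l_1 − l_2) / l_1 = (0.62 − 0.44) / 0.62
     = 0.18 / 0.62 = 0.290323… → 0.29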